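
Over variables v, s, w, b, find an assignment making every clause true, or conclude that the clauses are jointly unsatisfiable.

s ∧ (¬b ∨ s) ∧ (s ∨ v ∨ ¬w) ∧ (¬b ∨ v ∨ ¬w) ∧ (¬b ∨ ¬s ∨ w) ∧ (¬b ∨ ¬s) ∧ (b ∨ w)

Unit clause (s) forces s = True.
In (¬b ∨ ¬s) only ¬b is left, so b = False.
In (b ∨ w) only w is left, so w = True.
Set v = False.
Check each clause:
  (s): s holds.
  (¬b ∨ s): ¬b holds.
  (s ∨ v ∨ ¬w): s holds.
  (¬b ∨ v ∨ ¬w): ¬b holds.
  (¬b ∨ ¬s ∨ w): ¬b holds.
  (¬b ∨ ¬s): ¬b holds.
  (b ∨ w): w holds.
All clauses satisfied.

v = False, s = True, w = True, b = False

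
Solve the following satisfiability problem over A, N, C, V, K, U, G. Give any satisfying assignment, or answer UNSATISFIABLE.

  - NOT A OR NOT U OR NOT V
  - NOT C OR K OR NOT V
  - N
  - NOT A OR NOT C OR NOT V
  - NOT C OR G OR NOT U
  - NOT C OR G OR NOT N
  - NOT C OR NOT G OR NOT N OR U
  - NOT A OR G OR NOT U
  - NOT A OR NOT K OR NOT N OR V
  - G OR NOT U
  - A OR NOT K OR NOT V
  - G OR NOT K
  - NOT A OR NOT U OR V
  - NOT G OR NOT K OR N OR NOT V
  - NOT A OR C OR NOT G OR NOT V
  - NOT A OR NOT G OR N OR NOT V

Unit clause (N) forces N = True.
Set A = True.
Set C = False.
Set V = False.
  then (NOT A OR NOT K OR NOT N OR V) forces K = False.
  then (NOT A OR NOT U OR V) forces U = False.
Set G = True.
All clauses satisfied.

A = True, N = True, C = False, V = False, K = False, U = False, G = True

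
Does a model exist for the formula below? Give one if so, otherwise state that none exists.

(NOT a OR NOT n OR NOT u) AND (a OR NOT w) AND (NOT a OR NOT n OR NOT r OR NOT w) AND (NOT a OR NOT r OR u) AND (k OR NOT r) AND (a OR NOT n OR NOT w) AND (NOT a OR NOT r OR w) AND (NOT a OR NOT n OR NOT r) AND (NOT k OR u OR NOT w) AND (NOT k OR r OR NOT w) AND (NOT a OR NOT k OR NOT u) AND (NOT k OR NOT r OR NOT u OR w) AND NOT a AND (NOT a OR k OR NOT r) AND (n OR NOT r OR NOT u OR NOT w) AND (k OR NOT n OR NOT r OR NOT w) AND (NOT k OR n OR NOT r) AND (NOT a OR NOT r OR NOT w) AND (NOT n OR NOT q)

u = True, k = False, w = False, a = False, r = False, n = False, q = False

Unit clause (NOT a) forces a = False.
In (a OR NOT w) only NOT w is left, so w = False.
Set u = True.
Set k = False.
  then (k OR NOT r) forces r = False.
Set n = False.
Set q = False.
All clauses satisfied.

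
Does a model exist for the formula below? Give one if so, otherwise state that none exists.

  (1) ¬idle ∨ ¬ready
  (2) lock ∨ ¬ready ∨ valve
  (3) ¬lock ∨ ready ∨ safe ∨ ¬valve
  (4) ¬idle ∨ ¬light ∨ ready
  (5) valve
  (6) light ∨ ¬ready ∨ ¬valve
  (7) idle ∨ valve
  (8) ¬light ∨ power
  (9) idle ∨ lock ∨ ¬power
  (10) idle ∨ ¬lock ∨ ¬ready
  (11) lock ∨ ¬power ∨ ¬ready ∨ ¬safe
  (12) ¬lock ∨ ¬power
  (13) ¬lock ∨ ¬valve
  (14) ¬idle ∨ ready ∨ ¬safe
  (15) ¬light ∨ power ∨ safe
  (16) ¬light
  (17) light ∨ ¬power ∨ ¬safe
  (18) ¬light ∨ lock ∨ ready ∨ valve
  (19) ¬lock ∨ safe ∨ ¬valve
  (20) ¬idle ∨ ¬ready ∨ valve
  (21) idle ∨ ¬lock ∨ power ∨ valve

Unit clause (valve) forces valve = True.
In (¬lock ∨ ¬valve) only ¬lock is left, so lock = False.
Unit clause (¬light) forces light = False.
In (light ∨ ¬ready ∨ ¬valve) only ¬ready is left, so ready = False.
Set safe = True.
  then (¬idle ∨ ready ∨ ¬safe) forces idle = False.
  then (light ∨ ¬power ∨ ¬safe) forces power = False.
All clauses satisfied.

light = False, valve = True, ready = False, safe = True, power = False, lock = False, idle = False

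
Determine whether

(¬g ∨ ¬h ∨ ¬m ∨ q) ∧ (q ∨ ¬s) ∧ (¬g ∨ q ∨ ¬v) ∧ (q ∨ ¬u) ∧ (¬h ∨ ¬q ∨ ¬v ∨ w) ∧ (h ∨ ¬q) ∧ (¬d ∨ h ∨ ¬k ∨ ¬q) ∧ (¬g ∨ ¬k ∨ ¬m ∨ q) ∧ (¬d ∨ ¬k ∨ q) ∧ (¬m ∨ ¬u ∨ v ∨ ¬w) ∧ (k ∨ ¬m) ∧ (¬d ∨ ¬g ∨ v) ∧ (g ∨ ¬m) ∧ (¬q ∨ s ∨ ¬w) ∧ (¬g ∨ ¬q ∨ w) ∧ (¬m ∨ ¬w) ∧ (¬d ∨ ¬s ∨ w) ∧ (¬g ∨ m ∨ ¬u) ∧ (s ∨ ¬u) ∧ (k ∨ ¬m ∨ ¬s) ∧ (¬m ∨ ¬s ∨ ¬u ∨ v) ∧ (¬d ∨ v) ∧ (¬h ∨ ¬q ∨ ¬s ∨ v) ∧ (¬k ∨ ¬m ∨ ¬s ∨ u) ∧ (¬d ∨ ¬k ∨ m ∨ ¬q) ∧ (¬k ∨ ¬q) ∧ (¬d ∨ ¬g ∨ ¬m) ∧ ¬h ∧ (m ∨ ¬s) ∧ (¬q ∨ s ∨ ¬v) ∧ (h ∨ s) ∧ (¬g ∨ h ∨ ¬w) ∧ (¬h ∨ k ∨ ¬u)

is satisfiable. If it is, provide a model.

Case h = True:
  Clause (¬h) is falsified — contradiction.
Case h = False:
  (h ∨ ¬q) forces q = False.
  (q ∨ ¬s) forces s = False.
  Clause (h ∨ s) is falsified — contradiction.
Both cases fail, so the formula is unsatisfiable.

No satisfying assignment exists.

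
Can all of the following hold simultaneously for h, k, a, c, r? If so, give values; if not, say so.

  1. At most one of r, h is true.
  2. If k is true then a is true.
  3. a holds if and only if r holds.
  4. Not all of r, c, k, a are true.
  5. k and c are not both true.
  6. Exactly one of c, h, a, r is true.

h = False; k = False; a = False; c = True; r = False

  (1) {r, h}: 0 true — at most one ✓
  (2) k=F ⇒ a: vacuous ✓
  (3) a=F, r=F — same ✓
  (4) {r, c, k, a}: 1/4 true — not all ✓
  (5) k=F, c=T — not both ✓
  (6) {c, h, a, r}: 1 true — exactly one ✓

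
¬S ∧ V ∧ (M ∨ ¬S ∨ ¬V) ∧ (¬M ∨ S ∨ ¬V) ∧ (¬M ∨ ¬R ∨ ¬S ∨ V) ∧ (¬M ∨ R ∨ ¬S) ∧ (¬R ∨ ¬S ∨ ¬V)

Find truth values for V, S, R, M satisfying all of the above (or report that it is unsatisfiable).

V=T, S=F, R=F, M=F

Unit clause (¬S) forces S = False.
Unit clause (V) forces V = True.
In (¬M ∨ S ∨ ¬V) only ¬M is left, so M = False.
Set R = False.
Check each clause:
  (¬S): ¬S holds.
  (V): V holds.
  (M ∨ ¬S ∨ ¬V): ¬S holds.
  (¬M ∨ S ∨ ¬V): ¬M holds.
  (¬M ∨ ¬R ∨ ¬S ∨ V): ¬M holds.
  (¬M ∨ R ∨ ¬S): ¬M holds.
  (¬R ∨ ¬S ∨ ¬V): ¬R holds.
All clauses satisfied.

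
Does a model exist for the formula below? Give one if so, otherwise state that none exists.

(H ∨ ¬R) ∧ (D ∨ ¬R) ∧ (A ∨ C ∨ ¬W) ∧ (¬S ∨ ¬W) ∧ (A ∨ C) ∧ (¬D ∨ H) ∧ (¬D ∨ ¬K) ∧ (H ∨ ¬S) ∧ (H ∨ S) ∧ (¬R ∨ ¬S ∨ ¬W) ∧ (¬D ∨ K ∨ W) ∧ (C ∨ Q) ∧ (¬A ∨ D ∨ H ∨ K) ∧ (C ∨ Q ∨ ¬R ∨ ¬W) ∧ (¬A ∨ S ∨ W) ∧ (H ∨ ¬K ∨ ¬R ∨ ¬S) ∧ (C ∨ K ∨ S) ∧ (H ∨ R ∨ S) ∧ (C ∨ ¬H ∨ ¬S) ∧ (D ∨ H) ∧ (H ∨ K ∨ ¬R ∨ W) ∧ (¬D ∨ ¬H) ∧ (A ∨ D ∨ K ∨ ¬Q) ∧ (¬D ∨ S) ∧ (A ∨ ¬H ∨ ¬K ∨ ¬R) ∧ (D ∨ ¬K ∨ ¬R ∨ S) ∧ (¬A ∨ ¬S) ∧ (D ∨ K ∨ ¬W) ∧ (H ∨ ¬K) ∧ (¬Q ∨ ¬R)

R: False; S: False; A: False; K: True; H: True; W: True; Q: True; D: False; C: True

Set R = False.
Set S = False.
  then (H ∨ S) forces H = True.
  then (¬D ∨ ¬H) forces D = False.
Set A = False.
  then (A ∨ C) forces C = True.
Set K = True.
Set W = True.
Set Q = True.
All clauses satisfied.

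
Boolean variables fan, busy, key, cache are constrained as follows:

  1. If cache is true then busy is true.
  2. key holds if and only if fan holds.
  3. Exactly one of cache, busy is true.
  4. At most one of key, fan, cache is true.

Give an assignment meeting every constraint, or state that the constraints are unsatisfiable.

fan=F, busy=T, key=F, cache=F

  (1) cache=F ⇒ busy: vacuous ✓
  (2) key=F, fan=F — same ✓
  (3) {cache, busy}: 1 true — exactly one ✓
  (4) {key, fan, cache}: 0 true — at most one ✓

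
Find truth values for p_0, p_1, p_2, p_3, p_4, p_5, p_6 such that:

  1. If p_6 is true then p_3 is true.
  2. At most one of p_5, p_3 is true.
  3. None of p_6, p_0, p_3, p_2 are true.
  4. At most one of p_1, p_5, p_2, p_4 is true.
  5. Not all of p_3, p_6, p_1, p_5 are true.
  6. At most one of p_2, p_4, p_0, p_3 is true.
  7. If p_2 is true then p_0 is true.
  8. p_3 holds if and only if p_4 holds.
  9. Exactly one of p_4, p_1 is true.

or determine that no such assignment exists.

p_0: False, p_1: True, p_2: False, p_3: False, p_4: False, p_5: False, p_6: False

  (1) p_6=F ⇒ p_3: vacuous ✓
  (2) {p_5, p_3}: 0 true — at most one ✓
  (3) {p_6, p_0, p_3, p_2}: 0 true — none ✓
  (4) {p_1, p_5, p_2, p_4}: 1 true — at most one ✓
  (5) {p_3, p_6, p_1, p_5}: 1/4 true — not all ✓
  (6) {p_2, p_4, p_0, p_3}: 0 true — at most one ✓
  (7) p_2=F ⇒ p_0: vacuous ✓
  (8) p_3=F, p_4=F — same ✓
  (9) {p_4, p_1}: 1 true — exactly one ✓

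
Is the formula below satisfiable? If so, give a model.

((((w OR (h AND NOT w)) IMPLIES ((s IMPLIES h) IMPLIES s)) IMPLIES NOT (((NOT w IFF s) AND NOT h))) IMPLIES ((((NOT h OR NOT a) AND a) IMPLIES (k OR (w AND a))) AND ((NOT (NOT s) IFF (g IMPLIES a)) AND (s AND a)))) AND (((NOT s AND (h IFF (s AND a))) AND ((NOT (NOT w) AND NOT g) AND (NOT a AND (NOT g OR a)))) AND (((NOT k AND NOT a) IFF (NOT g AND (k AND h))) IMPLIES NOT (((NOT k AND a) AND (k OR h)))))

The formula is unsatisfiable.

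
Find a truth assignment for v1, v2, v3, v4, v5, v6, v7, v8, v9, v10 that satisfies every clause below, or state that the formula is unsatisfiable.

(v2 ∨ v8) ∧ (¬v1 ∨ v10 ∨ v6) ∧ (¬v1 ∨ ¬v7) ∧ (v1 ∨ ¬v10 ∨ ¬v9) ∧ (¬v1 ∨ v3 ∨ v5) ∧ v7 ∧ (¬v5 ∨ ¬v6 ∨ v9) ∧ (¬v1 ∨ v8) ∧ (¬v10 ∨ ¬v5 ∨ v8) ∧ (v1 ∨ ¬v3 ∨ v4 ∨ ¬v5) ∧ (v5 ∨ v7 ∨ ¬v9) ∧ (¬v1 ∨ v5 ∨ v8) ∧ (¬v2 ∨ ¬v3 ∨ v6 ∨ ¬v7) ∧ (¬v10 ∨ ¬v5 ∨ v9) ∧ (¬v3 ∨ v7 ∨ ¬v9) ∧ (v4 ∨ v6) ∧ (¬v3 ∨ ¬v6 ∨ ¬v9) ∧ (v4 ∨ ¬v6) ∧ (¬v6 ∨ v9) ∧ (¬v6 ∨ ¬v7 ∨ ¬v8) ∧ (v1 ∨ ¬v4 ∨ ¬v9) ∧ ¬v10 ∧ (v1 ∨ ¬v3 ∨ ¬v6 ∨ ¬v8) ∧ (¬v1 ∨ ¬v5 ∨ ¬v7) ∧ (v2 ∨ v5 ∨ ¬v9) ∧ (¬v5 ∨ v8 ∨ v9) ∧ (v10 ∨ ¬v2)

Unit clause (v7) forces v7 = True.
Unit clause (¬v10) forces v10 = False.
In (v10 ∨ ¬v2) only ¬v2 is left, so v2 = False.
In (v2 ∨ v8) only v8 is left, so v8 = True.
In (¬v1 ∨ ¬v7) only ¬v1 is left, so v1 = False.
In (¬v6 ∨ ¬v7 ∨ ¬v8) only ¬v6 is left, so v6 = False.
In (v4 ∨ v6) only v4 is left, so v4 = True.
In (v1 ∨ ¬v4 ∨ ¬v9) only ¬v9 is left, so v9 = False.
Set v3 = False.
Set v5 = False.
All clauses satisfied.

v1=F, v2=F, v3=F, v4=T, v5=F, v6=F, v7=T, v8=T, v9=F, v10=F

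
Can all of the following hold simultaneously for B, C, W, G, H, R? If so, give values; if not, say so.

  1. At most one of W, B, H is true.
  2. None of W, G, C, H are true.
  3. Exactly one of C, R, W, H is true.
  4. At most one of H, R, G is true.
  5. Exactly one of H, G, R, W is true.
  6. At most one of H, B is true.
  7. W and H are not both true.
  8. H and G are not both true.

B=T; C=F; W=F; G=F; H=F; R=T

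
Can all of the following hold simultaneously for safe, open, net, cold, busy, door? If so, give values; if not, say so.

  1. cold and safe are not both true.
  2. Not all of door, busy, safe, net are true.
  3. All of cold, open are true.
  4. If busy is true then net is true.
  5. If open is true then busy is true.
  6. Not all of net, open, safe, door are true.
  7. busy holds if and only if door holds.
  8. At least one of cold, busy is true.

safe: False; open: True; net: True; cold: True; busy: True; door: True

  (1) cold=T, safe=F — not both ✓
  (2) {door, busy, safe, net}: 3/4 true — not all ✓
  (3) {cold, open}: all 2 true ✓
  (4) busy=T ⇒ net: T ✓
  (5) open=T ⇒ busy: T ✓
  (6) {net, open, safe, door}: 3/4 true — not all ✓
  (7) busy=T, door=T — same ✓
  (8) {cold, busy}: 2 true — at least one ✓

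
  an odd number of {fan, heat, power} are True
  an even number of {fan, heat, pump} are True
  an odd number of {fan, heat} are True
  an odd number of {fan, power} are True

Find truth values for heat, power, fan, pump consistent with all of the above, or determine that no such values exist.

heat = False, power = False, fan = True, pump = True

{fan, heat, power}: 1 true → odd ✓
{fan, heat, pump}: 2 true → even ✓
{fan, heat}: 1 true → odd ✓
{fan, power}: 1 true → odd ✓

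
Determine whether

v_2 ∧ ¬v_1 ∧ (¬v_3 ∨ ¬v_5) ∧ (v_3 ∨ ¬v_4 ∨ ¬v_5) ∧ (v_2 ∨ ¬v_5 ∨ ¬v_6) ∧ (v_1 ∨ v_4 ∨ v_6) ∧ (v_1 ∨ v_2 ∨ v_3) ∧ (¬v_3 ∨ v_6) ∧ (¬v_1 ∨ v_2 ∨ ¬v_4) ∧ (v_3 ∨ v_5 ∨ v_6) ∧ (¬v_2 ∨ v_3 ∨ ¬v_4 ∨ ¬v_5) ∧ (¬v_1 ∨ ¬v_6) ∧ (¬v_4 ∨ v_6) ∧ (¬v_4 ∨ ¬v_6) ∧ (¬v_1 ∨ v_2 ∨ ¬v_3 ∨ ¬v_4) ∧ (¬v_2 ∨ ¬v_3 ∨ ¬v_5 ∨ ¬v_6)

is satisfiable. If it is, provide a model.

Unit clause (v_2) forces v_2 = True.
Unit clause (¬v_1) forces v_1 = False.
Set v_3 = True.
  then (¬v_3 ∨ ¬v_5) forces v_5 = False.
  then (¬v_3 ∨ v_6) forces v_6 = True.
  then (¬v_4 ∨ ¬v_6) forces v_4 = False.
All clauses satisfied.

v_1=F, v_2=T, v_3=T, v_4=F, v_5=F, v_6=T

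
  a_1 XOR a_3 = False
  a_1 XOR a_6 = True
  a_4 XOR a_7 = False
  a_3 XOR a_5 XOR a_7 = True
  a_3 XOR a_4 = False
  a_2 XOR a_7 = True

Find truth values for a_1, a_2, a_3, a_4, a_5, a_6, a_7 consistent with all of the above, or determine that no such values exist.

a_1 = True, a_2 = False, a_3 = True, a_4 = True, a_5 = True, a_6 = False, a_7 = True

a_1 XOR a_3 = T XOR T = False ✓
a_1 XOR a_6 = T XOR F = True ✓
a_4 XOR a_7 = T XOR T = False ✓
a_3 XOR a_5 XOR a_7 = T XOR T XOR T = True ✓
a_3 XOR a_4 = T XOR T = False ✓
a_2 XOR a_7 = F XOR T = True ✓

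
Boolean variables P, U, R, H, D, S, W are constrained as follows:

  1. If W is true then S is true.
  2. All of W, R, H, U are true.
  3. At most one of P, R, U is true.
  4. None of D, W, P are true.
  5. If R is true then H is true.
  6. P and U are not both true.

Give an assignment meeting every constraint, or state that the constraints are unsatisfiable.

Unsatisfiable

Case W = True:
  Constraint (4) is violated (W=T) — contradiction.
Case W = False:
  Constraint (2) is violated (W=F) — contradiction.
Both cases fail — unsatisfiable.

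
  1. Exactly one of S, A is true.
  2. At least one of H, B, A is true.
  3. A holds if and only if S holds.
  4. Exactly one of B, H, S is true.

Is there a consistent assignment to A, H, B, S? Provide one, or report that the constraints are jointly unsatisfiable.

Unsatisfiable — no assignment works.

Case A = True:
  (1) with A=T forces S = False.
  Constraint (3) is violated (A=T, S=F) — contradiction.
Case A = False:
  (1) with A=F forces S = True.
  Constraint (3) is violated (A=F, S=T) — contradiction.
Both cases fail — unsatisfiable.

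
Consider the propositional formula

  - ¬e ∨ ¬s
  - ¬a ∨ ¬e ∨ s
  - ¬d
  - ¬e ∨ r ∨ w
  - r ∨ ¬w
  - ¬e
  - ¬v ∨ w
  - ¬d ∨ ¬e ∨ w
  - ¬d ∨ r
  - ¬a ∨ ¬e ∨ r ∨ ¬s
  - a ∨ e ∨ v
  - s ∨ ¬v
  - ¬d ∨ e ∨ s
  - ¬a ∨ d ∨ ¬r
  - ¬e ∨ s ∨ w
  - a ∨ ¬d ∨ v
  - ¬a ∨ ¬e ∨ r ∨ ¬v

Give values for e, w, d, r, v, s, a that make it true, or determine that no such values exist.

Unit clause (¬d) forces d = False.
Unit clause (¬e) forces e = False.
Set w = True.
  then (r ∨ ¬w) forces r = True.
  then (¬a ∨ d ∨ ¬r) forces a = False.
  then (a ∨ e ∨ v) forces v = True.
  then (s ∨ ¬v) forces s = True.
All clauses satisfied.

e: False, w: True, d: False, r: True, v: True, s: True, a: False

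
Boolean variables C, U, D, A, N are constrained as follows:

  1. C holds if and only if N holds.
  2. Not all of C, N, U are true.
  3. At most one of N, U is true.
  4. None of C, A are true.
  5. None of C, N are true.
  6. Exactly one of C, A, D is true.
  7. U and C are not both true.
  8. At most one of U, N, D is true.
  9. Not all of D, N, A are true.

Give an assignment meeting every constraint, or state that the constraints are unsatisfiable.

C = False; U = False; D = True; A = False; N = False

  (1) C=F, N=F — same ✓
  (2) {C, N, U}: 0/3 true — not all ✓
  (3) {N, U}: 0 true — at most one ✓
  (4) {C, A}: 0 true — none ✓
  (5) {C, N}: 0 true — none ✓
  (6) {C, A, D}: 1 true — exactly one ✓
  (7) U=F, C=F — not both ✓
  (8) {U, N, D}: 1 true — at most one ✓
  (9) {D, N, A}: 1/3 true — not all ✓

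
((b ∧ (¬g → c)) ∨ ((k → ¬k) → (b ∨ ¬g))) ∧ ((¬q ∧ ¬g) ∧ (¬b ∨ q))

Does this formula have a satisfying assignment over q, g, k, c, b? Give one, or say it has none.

q=F; g=F; k=T; c=F; b=F

  (b ∧ (¬g → c)) ∨ ((k → ¬k) → (b ∨ ¬g)) = True
    b ∧ (¬g → c) = False
      ¬g → c = False
        ¬g = True
    (k → ¬k) → (b ∨ ¬g) = True
      k → ¬k = False
        ¬k = False
      b ∨ ¬g = True
        ¬g = True
  (¬q ∧ ¬g) ∧ (¬b ∨ q) = True
    ¬q ∧ ¬g = True
      ¬q = True
      ¬g = True
    ¬b ∨ q = True
      ¬b = True
Both conjuncts True, so the formula holds.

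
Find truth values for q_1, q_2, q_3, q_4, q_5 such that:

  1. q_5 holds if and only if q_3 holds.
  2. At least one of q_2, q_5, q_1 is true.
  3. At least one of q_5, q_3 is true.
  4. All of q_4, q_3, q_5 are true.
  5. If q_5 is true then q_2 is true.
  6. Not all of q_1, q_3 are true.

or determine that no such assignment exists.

q_1: False, q_2: True, q_3: True, q_4: True, q_5: True

  (1) q_5=T, q_3=T — same ✓
  (2) {q_2, q_5, q_1}: 2 true — at least one ✓
  (3) {q_5, q_3}: 2 true — at least one ✓
  (4) {q_4, q_3, q_5}: all 3 true ✓
  (5) q_5=T ⇒ q_2: T ✓
  (6) {q_1, q_3}: 1/2 true — not all ✓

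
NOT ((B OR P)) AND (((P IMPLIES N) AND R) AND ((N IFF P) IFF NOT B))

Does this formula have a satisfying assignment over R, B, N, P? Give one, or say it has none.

R: True; B: False; N: False; P: False

  NOT ((B OR P)) = True
    B OR P = False
  ((P IMPLIES N) AND R) AND ((N IFF P) IFF NOT B) = True
    (P IMPLIES N) AND R = True
      P IMPLIES N = True
    (N IFF P) IFF NOT B = True
      N IFF P = True
      NOT B = True
Both conjuncts True, so the formula holds.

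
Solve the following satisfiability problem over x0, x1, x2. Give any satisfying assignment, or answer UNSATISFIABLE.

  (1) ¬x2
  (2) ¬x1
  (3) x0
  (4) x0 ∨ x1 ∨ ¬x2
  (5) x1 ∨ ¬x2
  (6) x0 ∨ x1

Unit clause (¬x2) forces x2 = False.
Unit clause (¬x1) forces x1 = False.
Unit clause (x0) forces x0 = True.
Check each clause:
  (¬x2): ¬x2 holds.
  (¬x1): ¬x1 holds.
  (x0): x0 holds.
  (x0 ∨ x1 ∨ ¬x2): x0 holds.
  (x1 ∨ ¬x2): ¬x2 holds.
  (x0 ∨ x1): x0 holds.
All clauses satisfied.

x0=T, x1=F, x2=F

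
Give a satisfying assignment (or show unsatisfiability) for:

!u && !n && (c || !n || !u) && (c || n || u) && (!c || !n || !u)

n=F, u=F, c=T

Unit clause (!u) forces u = False.
Unit clause (!n) forces n = False.
In (c || n || u) only c is left, so c = True.
Check each clause:
  (!u): !u holds.
  (!n): !n holds.
  (c || !n || !u): c holds.
  (c || n || u): c holds.
  (!c || !n || !u): !n holds.
All clauses satisfied.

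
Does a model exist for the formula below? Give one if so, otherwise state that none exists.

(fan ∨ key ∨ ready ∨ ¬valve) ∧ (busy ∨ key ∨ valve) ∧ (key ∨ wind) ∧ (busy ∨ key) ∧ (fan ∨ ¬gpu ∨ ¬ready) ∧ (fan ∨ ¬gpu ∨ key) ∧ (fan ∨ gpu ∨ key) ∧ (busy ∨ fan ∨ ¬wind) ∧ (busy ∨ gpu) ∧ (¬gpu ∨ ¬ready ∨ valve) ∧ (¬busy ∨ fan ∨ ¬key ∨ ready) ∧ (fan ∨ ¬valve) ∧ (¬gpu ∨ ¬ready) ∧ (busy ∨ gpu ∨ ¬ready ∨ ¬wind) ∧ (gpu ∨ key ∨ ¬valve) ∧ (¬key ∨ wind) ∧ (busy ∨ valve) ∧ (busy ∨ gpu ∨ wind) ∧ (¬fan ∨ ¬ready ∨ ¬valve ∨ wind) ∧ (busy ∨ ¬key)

Set gpu = False.
  then (busy ∨ gpu) forces busy = True.
Set ready = False.
Set key = False.
  then (key ∨ wind) forces wind = True.
  then (fan ∨ gpu ∨ key) forces fan = True.
  then (gpu ∨ key ∨ ¬valve) forces valve = False.
All clauses satisfied.

gpu=F, ready=F, key=F, busy=T, valve=F, wind=T, fan=T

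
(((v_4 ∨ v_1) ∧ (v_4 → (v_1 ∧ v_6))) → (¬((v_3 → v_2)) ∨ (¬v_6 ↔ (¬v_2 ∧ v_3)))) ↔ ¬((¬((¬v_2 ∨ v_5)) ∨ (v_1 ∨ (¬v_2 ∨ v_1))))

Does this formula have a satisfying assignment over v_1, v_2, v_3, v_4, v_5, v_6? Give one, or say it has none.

v_1=F; v_2=T; v_3=F; v_4=T; v_5=T; v_6=F

  (((v_4 ∨ v_1) ∧ (v_4 → (v_1 ∧ v_6))) → (¬((v_3 → v_2)) ∨ (¬v_6 ↔ (¬v_2 ∧ v_3)))) ↔ ¬((¬((¬v_2 ∨ v_5)) ∨ (v_1 ∨ (¬v_2 ∨ v_1)))) = True
    ((v_4 ∨ v_1) ∧ (v_4 → (v_1 ∧ v_6))) → (¬((v_3 → v_2)) ∨ (¬v_6 ↔ (¬v_2 ∧ v_3))) = True
      (v_4 ∨ v_1) ∧ (v_4 → (v_1 ∧ v_6)) = False
        v_4 ∨ v_1 = True
        v_4 → (v_1 ∧ v_6) = False
          v_1 ∧ v_6 = False
      ¬((v_3 → v_2)) ∨ (¬v_6 ↔ (¬v_2 ∧ v_3)) = False
        ¬((v_3 → v_2)) = False
          v_3 → v_2 = True
        ¬v_6 ↔ (¬v_2 ∧ v_3) = False
          ¬v_6 = True
          ¬v_2 ∧ v_3 = False
            ¬v_2 = False
    ¬((¬((¬v_2 ∨ v_5)) ∨ (v_1 ∨ (¬v_2 ∨ v_1)))) = True
      ¬((¬v_2 ∨ v_5)) ∨ (v_1 ∨ (¬v_2 ∨ v_1)) = False
        ¬((¬v_2 ∨ v_5)) = False
          ¬v_2 ∨ v_5 = True
            ¬v_2 = False
        v_1 ∨ (¬v_2 ∨ v_1) = False
          ¬v_2 ∨ v_1 = False
            ¬v_2 = False
The formula evaluates to True.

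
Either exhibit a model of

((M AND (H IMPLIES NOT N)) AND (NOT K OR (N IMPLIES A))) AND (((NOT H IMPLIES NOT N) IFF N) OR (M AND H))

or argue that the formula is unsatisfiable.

N = False; H = True; K = False; M = True; A = True

  (M AND (H IMPLIES NOT N)) AND (NOT K OR (N IMPLIES A)) = True
    M AND (H IMPLIES NOT N) = True
      H IMPLIES NOT N = True
        NOT N = True
    NOT K OR (N IMPLIES A) = True
      NOT K = True
      N IMPLIES A = True
  ((NOT H IMPLIES NOT N) IFF N) OR (M AND H) = True
    (NOT H IMPLIES NOT N) IFF N = False
      NOT H IMPLIES NOT N = True
        NOT H = False
        NOT N = True
    M AND H = True
Both conjuncts True, so the formula holds.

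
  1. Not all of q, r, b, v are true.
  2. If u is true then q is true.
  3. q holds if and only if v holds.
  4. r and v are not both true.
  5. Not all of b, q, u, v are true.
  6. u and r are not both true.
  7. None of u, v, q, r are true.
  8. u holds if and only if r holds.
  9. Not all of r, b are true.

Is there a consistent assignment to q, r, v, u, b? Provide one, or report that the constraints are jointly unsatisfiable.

q=F; r=F; v=F; u=F; b=T

  (1) {q, r, b, v}: 1/4 true — not all ✓
  (2) u=F ⇒ q: vacuous ✓
  (3) q=F, v=F — same ✓
  (4) r=F, v=F — not both ✓
  (5) {b, q, u, v}: 1/4 true — not all ✓
  (6) u=F, r=F — not both ✓
  (7) {u, v, q, r}: 0 true — none ✓
  (8) u=F, r=F — same ✓
  (9) {r, b}: 1/2 true — not all ✓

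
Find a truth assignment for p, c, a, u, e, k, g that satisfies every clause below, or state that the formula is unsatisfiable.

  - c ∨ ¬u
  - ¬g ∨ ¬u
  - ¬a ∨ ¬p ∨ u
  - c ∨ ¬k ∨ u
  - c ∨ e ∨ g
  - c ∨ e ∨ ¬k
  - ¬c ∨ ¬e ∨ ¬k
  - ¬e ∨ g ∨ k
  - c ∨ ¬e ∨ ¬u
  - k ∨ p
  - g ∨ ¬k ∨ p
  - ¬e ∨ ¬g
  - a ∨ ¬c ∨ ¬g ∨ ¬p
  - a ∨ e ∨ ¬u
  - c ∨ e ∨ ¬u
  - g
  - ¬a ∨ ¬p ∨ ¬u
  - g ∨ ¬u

Unit clause (g) forces g = True.
In (¬g ∨ ¬u) only ¬u is left, so u = False.
In (¬e ∨ ¬g) only ¬e is left, so e = False.
Set p = False.
  then (k ∨ p) forces k = True.
  then (c ∨ ¬k ∨ u) forces c = True.
Set a = False.
All clauses satisfied.

p=F, c=T, a=F, u=F, e=F, k=T, g=T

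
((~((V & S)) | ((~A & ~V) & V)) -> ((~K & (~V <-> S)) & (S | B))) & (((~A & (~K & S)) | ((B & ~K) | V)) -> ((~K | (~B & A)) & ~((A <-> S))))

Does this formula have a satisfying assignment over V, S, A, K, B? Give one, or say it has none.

V = False, S = True, A = False, K = False, B = True

  (~((V & S)) | ((~A & ~V) & V)) -> ((~K & (~V <-> S)) & (S | B)) = True
    ~((V & S)) | ((~A & ~V) & V) = True
      ~((V & S)) = True
        V & S = False
      (~A & ~V) & V = False
        ~A & ~V = True
          ~A = True
          ~V = True
    (~K & (~V <-> S)) & (S | B) = True
      ~K & (~V <-> S) = True
        ~K = True
        ~V <-> S = True
          ~V = True
      S | B = True
  ((~A & (~K & S)) | ((B & ~K) | V)) -> ((~K | (~B & A)) & ~((A <-> S))) = True
    (~A & (~K & S)) | ((B & ~K) | V) = True
      ~A & (~K & S) = True
        ~A = True
        ~K & S = True
          ~K = True
      (B & ~K) | V = True
        B & ~K = True
          ~K = True
    (~K | (~B & A)) & ~((A <-> S)) = True
      ~K | (~B & A) = True
        ~K = True
        ~B & A = False
          ~B = False
      ~((A <-> S)) = True
        A <-> S = False
Both conjuncts True, so the formula holds.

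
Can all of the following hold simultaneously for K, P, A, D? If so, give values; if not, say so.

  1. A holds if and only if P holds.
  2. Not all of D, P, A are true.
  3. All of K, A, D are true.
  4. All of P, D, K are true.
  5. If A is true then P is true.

Case P = True:
  (1) with P=T forces A = True.
  (2) with P=T, A=T forces D = False.
  Constraint (3) is violated (D=F) — contradiction.
Case P = False:
  Constraint (4) is violated (P=F) — contradiction.
Both cases fail — unsatisfiable.

UNSATISFIABLE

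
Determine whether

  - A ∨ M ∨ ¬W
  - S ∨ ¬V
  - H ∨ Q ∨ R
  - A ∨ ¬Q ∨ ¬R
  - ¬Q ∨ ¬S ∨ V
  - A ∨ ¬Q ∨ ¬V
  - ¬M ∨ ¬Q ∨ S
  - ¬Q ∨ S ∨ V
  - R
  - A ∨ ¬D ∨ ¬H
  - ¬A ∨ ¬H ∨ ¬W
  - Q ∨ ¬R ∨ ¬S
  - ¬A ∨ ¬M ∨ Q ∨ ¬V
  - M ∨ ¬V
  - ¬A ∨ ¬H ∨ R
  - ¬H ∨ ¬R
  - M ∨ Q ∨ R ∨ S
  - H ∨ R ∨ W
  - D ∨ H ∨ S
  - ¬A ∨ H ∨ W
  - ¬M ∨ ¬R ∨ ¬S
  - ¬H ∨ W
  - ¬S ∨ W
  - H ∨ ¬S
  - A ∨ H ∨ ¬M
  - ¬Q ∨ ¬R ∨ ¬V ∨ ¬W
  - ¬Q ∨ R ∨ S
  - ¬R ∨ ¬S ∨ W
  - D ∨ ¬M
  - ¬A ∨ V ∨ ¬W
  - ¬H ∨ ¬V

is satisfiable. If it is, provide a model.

S=F; D=T; W=F; M=F; A=F; V=F; H=F; R=T; Q=F

Unit clause (R) forces R = True.
In (¬H ∨ ¬R) only ¬H is left, so H = False.
In (H ∨ ¬S) only ¬S is left, so S = False.
In (S ∨ ¬V) only ¬V is left, so V = False.
In (¬Q ∨ S ∨ V) only ¬Q is left, so Q = False.
In (D ∨ H ∨ S) only D is left, so D = True.
Try W = True:
  (¬A ∨ V ∨ ¬W) forces A = False.
  (A ∨ M ∨ ¬W) forces M = True.
  clause (A ∨ H ∨ ¬M) is falsified — backtrack.
So W = False.
  then (¬A ∨ H ∨ W) forces A = False.
  then (A ∨ H ∨ ¬M) forces M = False.
All clauses satisfied.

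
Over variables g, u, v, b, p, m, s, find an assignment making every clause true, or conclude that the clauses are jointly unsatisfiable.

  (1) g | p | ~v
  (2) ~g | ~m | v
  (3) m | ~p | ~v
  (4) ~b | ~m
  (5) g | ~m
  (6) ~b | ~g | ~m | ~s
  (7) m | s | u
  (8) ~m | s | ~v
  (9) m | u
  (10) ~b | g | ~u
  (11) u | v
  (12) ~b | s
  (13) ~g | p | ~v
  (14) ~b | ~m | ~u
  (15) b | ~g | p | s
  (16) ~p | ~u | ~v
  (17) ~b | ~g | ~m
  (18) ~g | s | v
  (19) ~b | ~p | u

Set g = False.
  then (g | ~m) forces m = False.
  then (m | u) forces u = True.
  then (~b | g | ~u) forces b = False.
Try v = True:
  (g | p | ~v) forces p = True.
  clause (m | ~p | ~v) is falsified — backtrack.
So v = False.
Set p = False.
Set s = False.
All clauses satisfied.

g=F; u=T; v=F; b=F; p=F; m=F; s=F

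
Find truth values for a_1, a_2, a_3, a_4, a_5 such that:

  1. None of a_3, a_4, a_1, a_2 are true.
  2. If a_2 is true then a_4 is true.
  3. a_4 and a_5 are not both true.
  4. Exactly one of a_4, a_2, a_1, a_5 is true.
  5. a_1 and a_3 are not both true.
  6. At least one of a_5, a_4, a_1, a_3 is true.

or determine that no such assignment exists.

a_1 = False, a_2 = False, a_3 = False, a_4 = False, a_5 = True

  (1) {a_3, a_4, a_1, a_2}: 0 true — none ✓
  (2) a_2=F ⇒ a_4: vacuous ✓
  (3) a_4=F, a_5=T — not both ✓
  (4) {a_4, a_2, a_1, a_5}: 1 true — exactly one ✓
  (5) a_1=F, a_3=F — not both ✓
  (6) {a_5, a_4, a_1, a_3}: 1 true — at least one ✓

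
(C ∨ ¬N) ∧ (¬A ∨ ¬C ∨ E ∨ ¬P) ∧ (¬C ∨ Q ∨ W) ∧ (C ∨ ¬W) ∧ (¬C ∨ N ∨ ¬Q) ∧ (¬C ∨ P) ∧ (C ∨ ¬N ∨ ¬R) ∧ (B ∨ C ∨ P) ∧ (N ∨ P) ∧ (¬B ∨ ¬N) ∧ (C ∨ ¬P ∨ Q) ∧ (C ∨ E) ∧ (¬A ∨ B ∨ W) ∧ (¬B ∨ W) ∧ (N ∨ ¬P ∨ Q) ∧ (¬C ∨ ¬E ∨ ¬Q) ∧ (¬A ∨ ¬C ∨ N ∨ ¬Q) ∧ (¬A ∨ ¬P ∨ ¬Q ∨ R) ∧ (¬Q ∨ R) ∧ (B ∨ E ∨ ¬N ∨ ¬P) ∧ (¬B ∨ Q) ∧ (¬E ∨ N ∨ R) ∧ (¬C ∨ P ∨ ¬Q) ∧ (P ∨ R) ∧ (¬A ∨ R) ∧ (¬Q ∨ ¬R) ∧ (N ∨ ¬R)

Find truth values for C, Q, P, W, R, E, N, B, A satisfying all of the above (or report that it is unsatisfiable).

Set C = True.
  then (¬C ∨ P) forces P = True.
Try Q = True:
  (¬C ∨ N ∨ ¬Q) forces N = True.
  (¬B ∨ ¬N) forces B = False.
  (¬C ∨ ¬E ∨ ¬Q) forces E = False.
  clause (B ∨ E ∨ ¬N ∨ ¬P) is falsified — backtrack.
So Q = False.
  then (¬C ∨ Q ∨ W) forces W = True.
  then (N ∨ ¬P ∨ Q) forces N = True.
  then (¬B ∨ Q) forces B = False.
  then (B ∨ E ∨ ¬N ∨ ¬P) forces E = True.
Set R = True.
Set A = True.
All clauses satisfied.

C = True, Q = False, P = True, W = True, R = True, E = True, N = True, B = False, A = True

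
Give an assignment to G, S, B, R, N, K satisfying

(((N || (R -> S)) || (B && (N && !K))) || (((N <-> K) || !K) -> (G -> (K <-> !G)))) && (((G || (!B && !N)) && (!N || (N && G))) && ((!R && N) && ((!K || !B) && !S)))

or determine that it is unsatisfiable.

G = True, S = False, B = False, R = False, N = True, K = True

  ((N || (R -> S)) || (B && (N && !K))) || (((N <-> K) || !K) -> (G -> (K <-> !G))) = True
    (N || (R -> S)) || (B && (N && !K)) = True
      N || (R -> S) = True
        R -> S = True
      B && (N && !K) = False
        N && !K = False
          !K = False
    ((N <-> K) || !K) -> (G -> (K <-> !G)) = False
      (N <-> K) || !K = True
        N <-> K = True
        !K = False
      G -> (K <-> !G) = False
        K <-> !G = False
          !G = False
  ((G || (!B && !N)) && (!N || (N && G))) && ((!R && N) && ((!K || !B) && !S)) = True
    (G || (!B && !N)) && (!N || (N && G)) = True
      G || (!B && !N) = True
        !B && !N = False
          !B = True
          !N = False
      !N || (N && G) = True
        !N = False
        N && G = True
    (!R && N) && ((!K || !B) && !S) = True
      !R && N = True
        !R = True
      (!K || !B) && !S = True
        !K || !B = True
          !K = False
          !B = True
        !S = True
Both conjuncts True, so the formula holds.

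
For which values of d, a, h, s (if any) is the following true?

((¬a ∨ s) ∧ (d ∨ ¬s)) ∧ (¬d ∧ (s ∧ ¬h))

Unsatisfiable

Case s = True: the formula simplifies to d ∧ (¬d ∧ ¬h).
  d = True: the conjunct ¬d is False.
  d = False: the conjunct d is False.
Case s = False: the conjunct s is False.
Both cases fail — unsatisfiable.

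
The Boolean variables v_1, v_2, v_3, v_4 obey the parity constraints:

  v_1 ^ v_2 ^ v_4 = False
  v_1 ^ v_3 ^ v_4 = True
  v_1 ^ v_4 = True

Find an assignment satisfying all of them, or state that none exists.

v_1 = False, v_2 = True, v_3 = False, v_4 = True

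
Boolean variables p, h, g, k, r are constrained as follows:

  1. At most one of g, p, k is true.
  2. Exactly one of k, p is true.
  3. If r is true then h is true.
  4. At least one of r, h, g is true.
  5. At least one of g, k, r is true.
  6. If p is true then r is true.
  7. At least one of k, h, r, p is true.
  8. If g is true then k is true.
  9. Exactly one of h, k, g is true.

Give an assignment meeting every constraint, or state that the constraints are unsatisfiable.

p=T; h=T; g=F; k=F; r=T

  (1) {g, p, k}: 1 true — at most one ✓
  (2) {k, p}: 1 true — exactly one ✓
  (3) r=T ⇒ h: T ✓
  (4) {r, h, g}: 2 true — at least one ✓
  (5) {g, k, r}: 1 true — at least one ✓
  (6) p=T ⇒ r: T ✓
  (7) {k, h, r, p}: 3 true — at least one ✓
  (8) g=F ⇒ k: vacuous ✓
  (9) {h, k, g}: 1 true — exactly one ✓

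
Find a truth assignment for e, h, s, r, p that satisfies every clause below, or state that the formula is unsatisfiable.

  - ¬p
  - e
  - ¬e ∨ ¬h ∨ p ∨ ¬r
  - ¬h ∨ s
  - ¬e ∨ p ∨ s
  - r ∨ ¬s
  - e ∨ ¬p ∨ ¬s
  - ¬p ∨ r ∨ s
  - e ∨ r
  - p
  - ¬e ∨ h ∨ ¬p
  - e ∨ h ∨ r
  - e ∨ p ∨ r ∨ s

Unsatisfiable

Case p = True:
  Clause (¬p) is falsified — contradiction.
Case p = False:
  Clause (p) is falsified — contradiction.
Both cases fail, so the formula is unsatisfiable.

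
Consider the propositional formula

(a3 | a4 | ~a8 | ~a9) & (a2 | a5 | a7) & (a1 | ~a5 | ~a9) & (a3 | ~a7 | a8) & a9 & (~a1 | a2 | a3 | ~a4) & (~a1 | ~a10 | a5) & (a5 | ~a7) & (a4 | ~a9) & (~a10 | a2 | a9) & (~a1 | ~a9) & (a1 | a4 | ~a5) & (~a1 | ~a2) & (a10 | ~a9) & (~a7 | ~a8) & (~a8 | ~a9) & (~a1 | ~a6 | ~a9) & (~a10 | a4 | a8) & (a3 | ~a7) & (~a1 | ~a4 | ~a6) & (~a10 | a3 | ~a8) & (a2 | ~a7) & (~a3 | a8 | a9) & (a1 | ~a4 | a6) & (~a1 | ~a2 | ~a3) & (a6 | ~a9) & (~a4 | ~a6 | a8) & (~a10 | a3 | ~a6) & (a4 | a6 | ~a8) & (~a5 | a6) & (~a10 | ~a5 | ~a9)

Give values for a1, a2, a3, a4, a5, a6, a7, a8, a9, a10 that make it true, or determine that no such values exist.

Case a9 = True:
  (a4 | ~a9) forces a4 = True.
  (~a1 | ~a9) forces a1 = False.
  (a1 | ~a5 | ~a9) forces a5 = False.
  (a5 | ~a7) forces a7 = False.
  (a2 | a5 | a7) forces a2 = True.
  (a10 | ~a9) forces a10 = True.
  (~a8 | ~a9) forces a8 = False.
  (a1 | ~a4 | a6) forces a6 = True.
  Clause (~a4 | ~a6 | a8) is falsified — contradiction.
Case a9 = False:
  Clause (a9) is falsified — contradiction.
Both cases fail, so the formula is unsatisfiable.

UNSATISFIABLE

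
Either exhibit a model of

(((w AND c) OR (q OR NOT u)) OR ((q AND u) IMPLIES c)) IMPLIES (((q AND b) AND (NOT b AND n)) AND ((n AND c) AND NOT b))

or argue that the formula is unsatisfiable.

Case q = True: the formula simplifies to (b AND (NOT b AND n)) AND ((n AND c) AND NOT b).
  b = True: the conjunct NOT b is False.
  b = False: the conjunct b is False.
Case q = False: the formula becomes (((w AND c) OR NOT u) OR True) IMPLIES (False AND ((n AND c) AND NOT b)) = False.
Both cases fail — unsatisfiable.

Unsatisfiable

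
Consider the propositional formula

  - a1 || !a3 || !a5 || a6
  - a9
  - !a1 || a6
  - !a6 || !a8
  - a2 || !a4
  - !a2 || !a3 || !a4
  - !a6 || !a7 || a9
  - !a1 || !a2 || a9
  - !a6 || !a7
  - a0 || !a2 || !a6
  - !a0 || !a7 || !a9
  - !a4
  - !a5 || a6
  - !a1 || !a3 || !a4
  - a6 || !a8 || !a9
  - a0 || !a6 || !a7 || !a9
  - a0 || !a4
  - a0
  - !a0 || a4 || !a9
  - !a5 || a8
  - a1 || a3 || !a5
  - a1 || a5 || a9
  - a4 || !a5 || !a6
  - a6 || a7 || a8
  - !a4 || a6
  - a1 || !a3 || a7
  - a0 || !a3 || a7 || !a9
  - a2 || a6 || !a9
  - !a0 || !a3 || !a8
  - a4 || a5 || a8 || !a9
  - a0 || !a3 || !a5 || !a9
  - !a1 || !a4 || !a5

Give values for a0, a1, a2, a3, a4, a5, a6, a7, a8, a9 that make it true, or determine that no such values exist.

Unsatisfiable

Case a4 = True:
  Clause (!a4) is falsified — contradiction.
Case a4 = False:
  (a9) forces a9 = True.
  (a0) forces a0 = True.
  Clause (!a0 || a4 || !a9) is falsified — contradiction.
Both cases fail, so the formula is unsatisfiable.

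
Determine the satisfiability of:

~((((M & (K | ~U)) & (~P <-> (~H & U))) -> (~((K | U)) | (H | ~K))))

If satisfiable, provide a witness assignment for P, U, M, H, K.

P = True, U = False, M = True, H = False, K = True

  ~((((M & (K | ~U)) & (~P <-> (~H & U))) -> (~((K | U)) | (H | ~K)))) = True
    ((M & (K | ~U)) & (~P <-> (~H & U))) -> (~((K | U)) | (H | ~K)) = False
      (M & (K | ~U)) & (~P <-> (~H & U)) = True
        M & (K | ~U) = True
          K | ~U = True
            ~U = True
        ~P <-> (~H & U) = True
          ~P = False
          ~H & U = False
            ~H = True
      ~((K | U)) | (H | ~K) = False
        ~((K | U)) = False
          K | U = True
        H | ~K = False
          ~K = False
The formula evaluates to True.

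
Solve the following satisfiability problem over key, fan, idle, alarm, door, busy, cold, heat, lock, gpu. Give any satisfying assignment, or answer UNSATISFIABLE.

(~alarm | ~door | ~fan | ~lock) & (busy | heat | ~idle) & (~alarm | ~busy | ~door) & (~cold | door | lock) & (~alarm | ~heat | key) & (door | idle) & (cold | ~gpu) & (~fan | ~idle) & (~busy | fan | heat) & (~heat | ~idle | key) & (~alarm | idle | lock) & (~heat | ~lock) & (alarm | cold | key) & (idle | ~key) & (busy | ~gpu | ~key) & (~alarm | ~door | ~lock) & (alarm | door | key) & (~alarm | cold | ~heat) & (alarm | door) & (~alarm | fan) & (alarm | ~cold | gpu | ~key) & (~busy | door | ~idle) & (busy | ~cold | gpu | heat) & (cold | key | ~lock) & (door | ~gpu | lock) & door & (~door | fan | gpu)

key: False, fan: False, idle: False, alarm: False, door: True, busy: True, cold: True, heat: True, lock: False, gpu: True

Unit clause (door) forces door = True.
Set key = False.
Set fan = False.
  then (~alarm | fan) forces alarm = False.
  then (~door | fan | gpu) forces gpu = True.
  then (cold | ~gpu) forces cold = True.
Try idle = True:
  (~heat | ~idle | key) forces heat = False.
  (busy | heat | ~idle) forces busy = True.
  clause (~busy | fan | heat) is falsified — backtrack.
So idle = False.
Set busy = True.
  then (~busy | fan | heat) forces heat = True.
  then (~heat | ~lock) forces lock = False.
All clauses satisfied.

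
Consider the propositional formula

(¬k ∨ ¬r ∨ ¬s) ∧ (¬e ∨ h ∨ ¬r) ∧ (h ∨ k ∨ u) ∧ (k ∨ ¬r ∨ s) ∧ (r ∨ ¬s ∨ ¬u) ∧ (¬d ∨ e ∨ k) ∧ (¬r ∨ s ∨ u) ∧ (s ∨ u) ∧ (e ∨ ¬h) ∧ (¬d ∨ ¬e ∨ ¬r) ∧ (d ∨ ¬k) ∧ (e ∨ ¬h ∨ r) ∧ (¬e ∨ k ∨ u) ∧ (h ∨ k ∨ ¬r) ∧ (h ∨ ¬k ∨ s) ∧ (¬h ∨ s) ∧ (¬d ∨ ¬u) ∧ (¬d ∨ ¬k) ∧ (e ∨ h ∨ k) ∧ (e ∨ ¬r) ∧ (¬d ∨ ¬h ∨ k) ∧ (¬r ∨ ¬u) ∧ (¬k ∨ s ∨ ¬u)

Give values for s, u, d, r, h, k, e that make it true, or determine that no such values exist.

Set s = False.
  then (s ∨ u) forces u = True.
  then (¬h ∨ s) forces h = False.
  then (¬d ∨ ¬u) forces d = False.
  then (¬r ∨ ¬u) forces r = False.
  then (¬k ∨ s ∨ ¬u) forces k = False.
  then (e ∨ h ∨ k) forces e = True.
All clauses satisfied.

s = False, u = True, d = False, r = False, h = False, k = False, e = True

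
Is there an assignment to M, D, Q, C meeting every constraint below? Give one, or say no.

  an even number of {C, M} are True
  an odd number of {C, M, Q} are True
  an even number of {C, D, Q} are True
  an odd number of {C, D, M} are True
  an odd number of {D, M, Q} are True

UNSATISFIABLE

Adding constraints 1, 3, 5 mod 2: every variable appears an even number of times on the left, so the left side is 0.
But the right sides sum to 1 (mod 2). 0 ≠ 1 — the system is inconsistent.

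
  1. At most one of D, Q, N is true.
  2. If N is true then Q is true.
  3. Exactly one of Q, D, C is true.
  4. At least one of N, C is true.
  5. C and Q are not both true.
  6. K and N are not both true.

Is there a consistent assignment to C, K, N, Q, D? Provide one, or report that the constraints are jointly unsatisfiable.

C = True; K = False; N = False; Q = False; D = False

  (1) {D, Q, N}: 0 true — at most one ✓
  (2) N=F ⇒ Q: vacuous ✓
  (3) {Q, D, C}: 1 true — exactly one ✓
  (4) {N, C}: 1 true — at least one ✓
  (5) C=T, Q=F — not both ✓
  (6) K=F, N=F — not both ✓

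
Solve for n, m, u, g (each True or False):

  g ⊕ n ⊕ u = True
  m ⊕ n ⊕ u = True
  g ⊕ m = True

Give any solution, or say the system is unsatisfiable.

Adding constraints 1, 2, 3 mod 2: every variable appears an even number of times on the left, so the left side is 0.
But the right sides sum to 1 (mod 2). 0 ≠ 1 — the system is inconsistent.

No satisfying assignment exists.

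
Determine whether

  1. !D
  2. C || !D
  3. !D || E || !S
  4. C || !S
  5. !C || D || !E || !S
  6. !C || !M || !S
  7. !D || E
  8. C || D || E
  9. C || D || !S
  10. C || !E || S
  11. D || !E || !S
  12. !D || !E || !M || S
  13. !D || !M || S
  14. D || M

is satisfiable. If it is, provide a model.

S=F; M=T; E=F; C=T; D=F

Unit clause (!D) forces D = False.
In (D || M) only M is left, so M = True.
Try S = True:
  (C || !S) forces C = True.
  clause (!C || !M || !S) is falsified — backtrack.
So S = False.
Set E = False.
  then (C || D || E) forces C = True.
All clauses satisfied.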